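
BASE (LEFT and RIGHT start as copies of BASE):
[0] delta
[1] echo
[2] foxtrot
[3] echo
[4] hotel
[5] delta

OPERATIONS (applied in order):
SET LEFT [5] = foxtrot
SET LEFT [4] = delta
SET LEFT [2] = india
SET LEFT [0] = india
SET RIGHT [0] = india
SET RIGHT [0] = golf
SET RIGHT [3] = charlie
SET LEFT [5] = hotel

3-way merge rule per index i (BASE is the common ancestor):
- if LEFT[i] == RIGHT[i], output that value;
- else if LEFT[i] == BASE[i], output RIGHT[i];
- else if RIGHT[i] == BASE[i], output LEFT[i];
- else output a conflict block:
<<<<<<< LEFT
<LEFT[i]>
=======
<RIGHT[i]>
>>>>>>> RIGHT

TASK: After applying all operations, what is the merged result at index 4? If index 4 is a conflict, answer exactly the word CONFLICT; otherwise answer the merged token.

Final LEFT:  [india, echo, india, echo, delta, hotel]
Final RIGHT: [golf, echo, foxtrot, charlie, hotel, delta]
i=0: BASE=delta L=india R=golf all differ -> CONFLICT
i=1: L=echo R=echo -> agree -> echo
i=2: L=india, R=foxtrot=BASE -> take LEFT -> india
i=3: L=echo=BASE, R=charlie -> take RIGHT -> charlie
i=4: L=delta, R=hotel=BASE -> take LEFT -> delta
i=5: L=hotel, R=delta=BASE -> take LEFT -> hotel
Index 4 -> delta

Answer: delta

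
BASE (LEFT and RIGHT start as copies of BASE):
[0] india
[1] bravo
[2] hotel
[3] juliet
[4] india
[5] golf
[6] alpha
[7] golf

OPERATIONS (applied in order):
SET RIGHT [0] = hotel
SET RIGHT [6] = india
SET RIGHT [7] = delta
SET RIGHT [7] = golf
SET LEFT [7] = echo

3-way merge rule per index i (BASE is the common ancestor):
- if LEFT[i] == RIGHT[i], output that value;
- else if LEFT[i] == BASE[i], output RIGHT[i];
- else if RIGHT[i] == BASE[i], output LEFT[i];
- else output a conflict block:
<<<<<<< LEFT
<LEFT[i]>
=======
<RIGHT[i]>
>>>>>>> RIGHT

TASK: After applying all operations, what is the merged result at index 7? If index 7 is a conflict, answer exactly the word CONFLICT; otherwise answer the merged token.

Final LEFT:  [india, bravo, hotel, juliet, india, golf, alpha, echo]
Final RIGHT: [hotel, bravo, hotel, juliet, india, golf, india, golf]
i=0: L=india=BASE, R=hotel -> take RIGHT -> hotel
i=1: L=bravo R=bravo -> agree -> bravo
i=2: L=hotel R=hotel -> agree -> hotel
i=3: L=juliet R=juliet -> agree -> juliet
i=4: L=india R=india -> agree -> india
i=5: L=golf R=golf -> agree -> golf
i=6: L=alpha=BASE, R=india -> take RIGHT -> india
i=7: L=echo, R=golf=BASE -> take LEFT -> echo
Index 7 -> echo

Answer: echo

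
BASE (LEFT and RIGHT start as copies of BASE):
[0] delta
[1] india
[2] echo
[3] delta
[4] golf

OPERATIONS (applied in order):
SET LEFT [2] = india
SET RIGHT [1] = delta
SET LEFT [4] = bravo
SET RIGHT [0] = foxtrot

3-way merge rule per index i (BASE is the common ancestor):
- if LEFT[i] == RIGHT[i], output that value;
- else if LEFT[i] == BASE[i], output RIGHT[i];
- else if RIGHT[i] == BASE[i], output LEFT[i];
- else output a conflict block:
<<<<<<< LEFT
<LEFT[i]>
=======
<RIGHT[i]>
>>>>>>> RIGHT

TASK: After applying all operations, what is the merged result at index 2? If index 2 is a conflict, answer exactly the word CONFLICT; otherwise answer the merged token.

Answer: india

Derivation:
Final LEFT:  [delta, india, india, delta, bravo]
Final RIGHT: [foxtrot, delta, echo, delta, golf]
i=0: L=delta=BASE, R=foxtrot -> take RIGHT -> foxtrot
i=1: L=india=BASE, R=delta -> take RIGHT -> delta
i=2: L=india, R=echo=BASE -> take LEFT -> india
i=3: L=delta R=delta -> agree -> delta
i=4: L=bravo, R=golf=BASE -> take LEFT -> bravo
Index 2 -> india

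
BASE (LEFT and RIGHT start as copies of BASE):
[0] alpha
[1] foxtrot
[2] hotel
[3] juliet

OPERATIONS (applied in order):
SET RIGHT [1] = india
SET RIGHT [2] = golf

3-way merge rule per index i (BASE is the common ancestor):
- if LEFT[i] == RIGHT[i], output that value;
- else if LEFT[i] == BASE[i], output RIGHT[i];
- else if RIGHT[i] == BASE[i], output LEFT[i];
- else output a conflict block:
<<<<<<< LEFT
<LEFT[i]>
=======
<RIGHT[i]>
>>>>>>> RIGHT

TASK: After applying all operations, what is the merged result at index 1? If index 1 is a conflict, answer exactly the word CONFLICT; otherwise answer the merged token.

Answer: india

Derivation:
Final LEFT:  [alpha, foxtrot, hotel, juliet]
Final RIGHT: [alpha, india, golf, juliet]
i=0: L=alpha R=alpha -> agree -> alpha
i=1: L=foxtrot=BASE, R=india -> take RIGHT -> india
i=2: L=hotel=BASE, R=golf -> take RIGHT -> golf
i=3: L=juliet R=juliet -> agree -> juliet
Index 1 -> india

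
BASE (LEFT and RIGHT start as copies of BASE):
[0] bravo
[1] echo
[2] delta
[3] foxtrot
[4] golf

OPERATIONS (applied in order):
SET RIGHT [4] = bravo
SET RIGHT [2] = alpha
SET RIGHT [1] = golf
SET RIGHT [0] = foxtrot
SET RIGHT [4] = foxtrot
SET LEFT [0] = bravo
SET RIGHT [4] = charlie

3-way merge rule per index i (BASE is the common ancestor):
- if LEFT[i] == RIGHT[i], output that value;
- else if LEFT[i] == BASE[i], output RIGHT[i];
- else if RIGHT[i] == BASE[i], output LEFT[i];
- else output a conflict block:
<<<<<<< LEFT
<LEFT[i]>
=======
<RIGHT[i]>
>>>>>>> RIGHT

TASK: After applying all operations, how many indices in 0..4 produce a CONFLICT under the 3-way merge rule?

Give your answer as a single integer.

Answer: 0

Derivation:
Final LEFT:  [bravo, echo, delta, foxtrot, golf]
Final RIGHT: [foxtrot, golf, alpha, foxtrot, charlie]
i=0: L=bravo=BASE, R=foxtrot -> take RIGHT -> foxtrot
i=1: L=echo=BASE, R=golf -> take RIGHT -> golf
i=2: L=delta=BASE, R=alpha -> take RIGHT -> alpha
i=3: L=foxtrot R=foxtrot -> agree -> foxtrot
i=4: L=golf=BASE, R=charlie -> take RIGHT -> charlie
Conflict count: 0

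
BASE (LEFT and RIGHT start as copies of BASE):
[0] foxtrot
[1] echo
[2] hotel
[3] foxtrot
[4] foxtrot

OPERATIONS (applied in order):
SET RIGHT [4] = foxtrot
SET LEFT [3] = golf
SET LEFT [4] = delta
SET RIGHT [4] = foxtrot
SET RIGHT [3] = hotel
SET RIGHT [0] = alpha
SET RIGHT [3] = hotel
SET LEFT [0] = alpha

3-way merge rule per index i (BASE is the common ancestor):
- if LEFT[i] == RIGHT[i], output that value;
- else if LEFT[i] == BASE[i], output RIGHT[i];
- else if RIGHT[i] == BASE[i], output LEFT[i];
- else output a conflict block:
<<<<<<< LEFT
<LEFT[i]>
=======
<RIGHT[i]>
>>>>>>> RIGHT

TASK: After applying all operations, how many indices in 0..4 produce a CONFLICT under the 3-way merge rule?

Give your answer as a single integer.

Final LEFT:  [alpha, echo, hotel, golf, delta]
Final RIGHT: [alpha, echo, hotel, hotel, foxtrot]
i=0: L=alpha R=alpha -> agree -> alpha
i=1: L=echo R=echo -> agree -> echo
i=2: L=hotel R=hotel -> agree -> hotel
i=3: BASE=foxtrot L=golf R=hotel all differ -> CONFLICT
i=4: L=delta, R=foxtrot=BASE -> take LEFT -> delta
Conflict count: 1

Answer: 1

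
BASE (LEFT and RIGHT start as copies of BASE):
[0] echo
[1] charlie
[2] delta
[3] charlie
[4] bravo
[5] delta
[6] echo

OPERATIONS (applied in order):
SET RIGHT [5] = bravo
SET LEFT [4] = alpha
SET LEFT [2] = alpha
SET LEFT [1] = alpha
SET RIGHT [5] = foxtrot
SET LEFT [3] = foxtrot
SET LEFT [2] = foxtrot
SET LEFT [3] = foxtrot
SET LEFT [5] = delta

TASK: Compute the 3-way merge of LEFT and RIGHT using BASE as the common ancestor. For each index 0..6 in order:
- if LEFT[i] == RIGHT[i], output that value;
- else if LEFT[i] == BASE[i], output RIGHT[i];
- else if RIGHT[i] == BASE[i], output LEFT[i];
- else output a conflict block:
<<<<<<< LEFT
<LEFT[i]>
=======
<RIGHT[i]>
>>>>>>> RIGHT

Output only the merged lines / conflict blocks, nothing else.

Final LEFT:  [echo, alpha, foxtrot, foxtrot, alpha, delta, echo]
Final RIGHT: [echo, charlie, delta, charlie, bravo, foxtrot, echo]
i=0: L=echo R=echo -> agree -> echo
i=1: L=alpha, R=charlie=BASE -> take LEFT -> alpha
i=2: L=foxtrot, R=delta=BASE -> take LEFT -> foxtrot
i=3: L=foxtrot, R=charlie=BASE -> take LEFT -> foxtrot
i=4: L=alpha, R=bravo=BASE -> take LEFT -> alpha
i=5: L=delta=BASE, R=foxtrot -> take RIGHT -> foxtrot
i=6: L=echo R=echo -> agree -> echo

Answer: echo
alpha
foxtrot
foxtrot
alpha
foxtrot
echo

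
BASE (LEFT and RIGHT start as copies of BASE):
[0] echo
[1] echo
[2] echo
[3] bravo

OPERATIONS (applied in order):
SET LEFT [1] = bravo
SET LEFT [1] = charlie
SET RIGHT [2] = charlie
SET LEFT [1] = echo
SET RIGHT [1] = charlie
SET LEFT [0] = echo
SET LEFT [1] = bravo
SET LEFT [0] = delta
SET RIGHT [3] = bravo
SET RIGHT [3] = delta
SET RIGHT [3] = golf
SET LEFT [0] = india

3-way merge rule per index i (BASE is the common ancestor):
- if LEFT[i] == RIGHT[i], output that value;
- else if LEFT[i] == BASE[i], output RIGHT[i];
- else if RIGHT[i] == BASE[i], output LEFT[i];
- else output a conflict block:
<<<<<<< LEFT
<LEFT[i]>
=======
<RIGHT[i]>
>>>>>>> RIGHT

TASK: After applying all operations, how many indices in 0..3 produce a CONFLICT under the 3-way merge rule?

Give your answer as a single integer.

Answer: 1

Derivation:
Final LEFT:  [india, bravo, echo, bravo]
Final RIGHT: [echo, charlie, charlie, golf]
i=0: L=india, R=echo=BASE -> take LEFT -> india
i=1: BASE=echo L=bravo R=charlie all differ -> CONFLICT
i=2: L=echo=BASE, R=charlie -> take RIGHT -> charlie
i=3: L=bravo=BASE, R=golf -> take RIGHT -> golf
Conflict count: 1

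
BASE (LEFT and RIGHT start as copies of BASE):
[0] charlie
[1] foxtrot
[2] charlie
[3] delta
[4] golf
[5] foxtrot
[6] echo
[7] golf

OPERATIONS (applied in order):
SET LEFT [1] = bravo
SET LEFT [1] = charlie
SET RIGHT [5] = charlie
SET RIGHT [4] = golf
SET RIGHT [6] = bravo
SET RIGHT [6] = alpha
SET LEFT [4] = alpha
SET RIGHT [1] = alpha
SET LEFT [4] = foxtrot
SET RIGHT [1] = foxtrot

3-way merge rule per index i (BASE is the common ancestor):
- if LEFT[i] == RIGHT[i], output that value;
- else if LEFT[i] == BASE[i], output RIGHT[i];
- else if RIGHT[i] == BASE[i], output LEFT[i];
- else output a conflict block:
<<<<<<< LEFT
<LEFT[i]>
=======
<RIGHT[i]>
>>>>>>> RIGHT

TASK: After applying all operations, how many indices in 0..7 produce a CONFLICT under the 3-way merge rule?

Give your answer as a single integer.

Answer: 0

Derivation:
Final LEFT:  [charlie, charlie, charlie, delta, foxtrot, foxtrot, echo, golf]
Final RIGHT: [charlie, foxtrot, charlie, delta, golf, charlie, alpha, golf]
i=0: L=charlie R=charlie -> agree -> charlie
i=1: L=charlie, R=foxtrot=BASE -> take LEFT -> charlie
i=2: L=charlie R=charlie -> agree -> charlie
i=3: L=delta R=delta -> agree -> delta
i=4: L=foxtrot, R=golf=BASE -> take LEFT -> foxtrot
i=5: L=foxtrot=BASE, R=charlie -> take RIGHT -> charlie
i=6: L=echo=BASE, R=alpha -> take RIGHT -> alpha
i=7: L=golf R=golf -> agree -> golf
Conflict count: 0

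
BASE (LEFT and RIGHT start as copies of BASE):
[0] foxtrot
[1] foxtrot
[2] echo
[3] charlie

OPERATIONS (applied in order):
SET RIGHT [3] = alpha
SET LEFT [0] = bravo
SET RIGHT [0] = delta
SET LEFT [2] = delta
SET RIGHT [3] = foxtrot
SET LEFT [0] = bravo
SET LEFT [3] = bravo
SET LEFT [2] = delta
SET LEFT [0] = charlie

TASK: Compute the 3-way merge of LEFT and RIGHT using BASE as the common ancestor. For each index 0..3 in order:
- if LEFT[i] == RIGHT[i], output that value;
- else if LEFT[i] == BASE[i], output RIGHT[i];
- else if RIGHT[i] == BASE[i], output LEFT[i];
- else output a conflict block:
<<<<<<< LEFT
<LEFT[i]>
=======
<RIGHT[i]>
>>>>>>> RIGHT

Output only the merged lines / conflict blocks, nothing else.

Answer: <<<<<<< LEFT
charlie
=======
delta
>>>>>>> RIGHT
foxtrot
delta
<<<<<<< LEFT
bravo
=======
foxtrot
>>>>>>> RIGHT

Derivation:
Final LEFT:  [charlie, foxtrot, delta, bravo]
Final RIGHT: [delta, foxtrot, echo, foxtrot]
i=0: BASE=foxtrot L=charlie R=delta all differ -> CONFLICT
i=1: L=foxtrot R=foxtrot -> agree -> foxtrot
i=2: L=delta, R=echo=BASE -> take LEFT -> delta
i=3: BASE=charlie L=bravo R=foxtrot all differ -> CONFLICT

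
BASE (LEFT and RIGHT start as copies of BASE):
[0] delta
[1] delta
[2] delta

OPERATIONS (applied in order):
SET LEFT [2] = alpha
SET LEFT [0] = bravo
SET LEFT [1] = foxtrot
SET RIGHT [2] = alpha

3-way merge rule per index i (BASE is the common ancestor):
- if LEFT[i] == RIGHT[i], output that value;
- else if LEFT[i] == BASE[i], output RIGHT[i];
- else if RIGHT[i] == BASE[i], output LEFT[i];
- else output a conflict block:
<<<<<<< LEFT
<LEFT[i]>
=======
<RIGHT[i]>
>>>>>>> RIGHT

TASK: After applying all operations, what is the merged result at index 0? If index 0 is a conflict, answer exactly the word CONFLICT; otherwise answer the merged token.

Final LEFT:  [bravo, foxtrot, alpha]
Final RIGHT: [delta, delta, alpha]
i=0: L=bravo, R=delta=BASE -> take LEFT -> bravo
i=1: L=foxtrot, R=delta=BASE -> take LEFT -> foxtrot
i=2: L=alpha R=alpha -> agree -> alpha
Index 0 -> bravo

Answer: bravo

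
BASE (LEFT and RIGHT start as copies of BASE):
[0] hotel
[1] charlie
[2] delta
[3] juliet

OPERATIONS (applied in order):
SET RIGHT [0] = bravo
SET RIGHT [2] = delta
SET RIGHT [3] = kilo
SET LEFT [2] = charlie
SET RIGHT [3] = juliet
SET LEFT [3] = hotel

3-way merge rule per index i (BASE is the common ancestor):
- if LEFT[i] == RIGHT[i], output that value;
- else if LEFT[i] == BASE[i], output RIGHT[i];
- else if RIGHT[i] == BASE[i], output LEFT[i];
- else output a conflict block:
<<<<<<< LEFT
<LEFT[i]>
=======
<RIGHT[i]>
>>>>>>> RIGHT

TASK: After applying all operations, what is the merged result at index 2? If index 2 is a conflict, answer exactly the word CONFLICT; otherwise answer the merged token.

Answer: charlie

Derivation:
Final LEFT:  [hotel, charlie, charlie, hotel]
Final RIGHT: [bravo, charlie, delta, juliet]
i=0: L=hotel=BASE, R=bravo -> take RIGHT -> bravo
i=1: L=charlie R=charlie -> agree -> charlie
i=2: L=charlie, R=delta=BASE -> take LEFT -> charlie
i=3: L=hotel, R=juliet=BASE -> take LEFT -> hotel
Index 2 -> charlie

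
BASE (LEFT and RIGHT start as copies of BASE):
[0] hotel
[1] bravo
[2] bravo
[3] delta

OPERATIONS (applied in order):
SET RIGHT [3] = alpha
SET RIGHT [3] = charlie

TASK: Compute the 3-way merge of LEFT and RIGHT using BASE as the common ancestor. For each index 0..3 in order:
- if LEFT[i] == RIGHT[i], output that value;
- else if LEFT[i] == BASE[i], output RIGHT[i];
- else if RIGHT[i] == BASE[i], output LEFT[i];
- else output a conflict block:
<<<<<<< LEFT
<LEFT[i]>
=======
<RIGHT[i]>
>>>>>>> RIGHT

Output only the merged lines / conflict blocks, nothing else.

Answer: hotel
bravo
bravo
charlie

Derivation:
Final LEFT:  [hotel, bravo, bravo, delta]
Final RIGHT: [hotel, bravo, bravo, charlie]
i=0: L=hotel R=hotel -> agree -> hotel
i=1: L=bravo R=bravo -> agree -> bravo
i=2: L=bravo R=bravo -> agree -> bravo
i=3: L=delta=BASE, R=charlie -> take RIGHT -> charlie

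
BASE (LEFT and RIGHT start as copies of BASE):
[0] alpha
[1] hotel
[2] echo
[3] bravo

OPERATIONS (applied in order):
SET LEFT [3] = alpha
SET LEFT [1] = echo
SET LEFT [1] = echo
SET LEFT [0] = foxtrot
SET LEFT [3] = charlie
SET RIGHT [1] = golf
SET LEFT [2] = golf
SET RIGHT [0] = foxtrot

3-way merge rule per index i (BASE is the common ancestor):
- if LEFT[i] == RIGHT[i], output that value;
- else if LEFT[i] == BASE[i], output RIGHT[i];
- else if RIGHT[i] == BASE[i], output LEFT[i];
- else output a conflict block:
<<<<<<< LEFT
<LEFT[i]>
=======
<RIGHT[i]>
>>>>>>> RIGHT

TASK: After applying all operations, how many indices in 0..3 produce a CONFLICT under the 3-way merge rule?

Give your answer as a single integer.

Answer: 1

Derivation:
Final LEFT:  [foxtrot, echo, golf, charlie]
Final RIGHT: [foxtrot, golf, echo, bravo]
i=0: L=foxtrot R=foxtrot -> agree -> foxtrot
i=1: BASE=hotel L=echo R=golf all differ -> CONFLICT
i=2: L=golf, R=echo=BASE -> take LEFT -> golf
i=3: L=charlie, R=bravo=BASE -> take LEFT -> charlie
Conflict count: 1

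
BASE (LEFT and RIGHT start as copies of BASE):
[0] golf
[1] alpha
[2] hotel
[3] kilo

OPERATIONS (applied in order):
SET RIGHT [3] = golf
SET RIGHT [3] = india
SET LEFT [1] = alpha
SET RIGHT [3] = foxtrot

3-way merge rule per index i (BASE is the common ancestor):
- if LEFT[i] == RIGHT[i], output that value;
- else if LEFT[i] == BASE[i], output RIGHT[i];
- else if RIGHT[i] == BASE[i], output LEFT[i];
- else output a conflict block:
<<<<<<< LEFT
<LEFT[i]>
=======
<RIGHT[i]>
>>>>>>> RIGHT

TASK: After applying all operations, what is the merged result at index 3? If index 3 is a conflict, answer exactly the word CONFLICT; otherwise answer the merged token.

Final LEFT:  [golf, alpha, hotel, kilo]
Final RIGHT: [golf, alpha, hotel, foxtrot]
i=0: L=golf R=golf -> agree -> golf
i=1: L=alpha R=alpha -> agree -> alpha
i=2: L=hotel R=hotel -> agree -> hotel
i=3: L=kilo=BASE, R=foxtrot -> take RIGHT -> foxtrot
Index 3 -> foxtrot

Answer: foxtrot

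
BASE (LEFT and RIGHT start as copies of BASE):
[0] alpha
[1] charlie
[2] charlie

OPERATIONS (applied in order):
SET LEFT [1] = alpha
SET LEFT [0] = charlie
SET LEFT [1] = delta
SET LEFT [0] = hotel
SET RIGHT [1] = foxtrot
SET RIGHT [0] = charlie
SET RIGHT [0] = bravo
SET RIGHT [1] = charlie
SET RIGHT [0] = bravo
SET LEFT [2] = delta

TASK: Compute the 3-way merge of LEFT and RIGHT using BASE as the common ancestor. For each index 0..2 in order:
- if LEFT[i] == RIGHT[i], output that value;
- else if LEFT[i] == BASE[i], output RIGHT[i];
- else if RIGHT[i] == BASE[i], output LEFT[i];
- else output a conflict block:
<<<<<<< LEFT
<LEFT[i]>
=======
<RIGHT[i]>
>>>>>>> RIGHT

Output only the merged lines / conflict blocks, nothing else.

Answer: <<<<<<< LEFT
hotel
=======
bravo
>>>>>>> RIGHT
delta
delta

Derivation:
Final LEFT:  [hotel, delta, delta]
Final RIGHT: [bravo, charlie, charlie]
i=0: BASE=alpha L=hotel R=bravo all differ -> CONFLICT
i=1: L=delta, R=charlie=BASE -> take LEFT -> delta
i=2: L=delta, R=charlie=BASE -> take LEFT -> delta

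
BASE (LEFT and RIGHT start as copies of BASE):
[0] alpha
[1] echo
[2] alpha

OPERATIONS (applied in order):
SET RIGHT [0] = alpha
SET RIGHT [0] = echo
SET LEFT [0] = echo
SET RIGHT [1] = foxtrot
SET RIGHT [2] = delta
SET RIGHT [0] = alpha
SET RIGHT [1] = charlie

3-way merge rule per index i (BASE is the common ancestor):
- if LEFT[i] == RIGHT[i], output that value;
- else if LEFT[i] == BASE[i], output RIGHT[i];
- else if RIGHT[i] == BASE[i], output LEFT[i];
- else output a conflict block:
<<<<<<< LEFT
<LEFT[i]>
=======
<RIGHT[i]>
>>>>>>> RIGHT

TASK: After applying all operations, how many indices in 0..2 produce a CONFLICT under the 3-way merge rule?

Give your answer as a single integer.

Final LEFT:  [echo, echo, alpha]
Final RIGHT: [alpha, charlie, delta]
i=0: L=echo, R=alpha=BASE -> take LEFT -> echo
i=1: L=echo=BASE, R=charlie -> take RIGHT -> charlie
i=2: L=alpha=BASE, R=delta -> take RIGHT -> delta
Conflict count: 0

Answer: 0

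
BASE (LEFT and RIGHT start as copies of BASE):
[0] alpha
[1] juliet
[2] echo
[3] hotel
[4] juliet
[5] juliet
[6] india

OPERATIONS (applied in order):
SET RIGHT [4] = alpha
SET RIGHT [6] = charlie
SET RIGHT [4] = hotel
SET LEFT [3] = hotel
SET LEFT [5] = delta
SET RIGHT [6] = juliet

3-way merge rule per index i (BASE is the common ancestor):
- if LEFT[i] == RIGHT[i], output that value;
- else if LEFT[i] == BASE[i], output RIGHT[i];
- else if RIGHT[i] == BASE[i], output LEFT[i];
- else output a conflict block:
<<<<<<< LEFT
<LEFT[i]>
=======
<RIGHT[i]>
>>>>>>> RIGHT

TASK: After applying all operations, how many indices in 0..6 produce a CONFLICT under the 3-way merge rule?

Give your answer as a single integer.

Answer: 0

Derivation:
Final LEFT:  [alpha, juliet, echo, hotel, juliet, delta, india]
Final RIGHT: [alpha, juliet, echo, hotel, hotel, juliet, juliet]
i=0: L=alpha R=alpha -> agree -> alpha
i=1: L=juliet R=juliet -> agree -> juliet
i=2: L=echo R=echo -> agree -> echo
i=3: L=hotel R=hotel -> agree -> hotel
i=4: L=juliet=BASE, R=hotel -> take RIGHT -> hotel
i=5: L=delta, R=juliet=BASE -> take LEFT -> delta
i=6: L=india=BASE, R=juliet -> take RIGHT -> juliet
Conflict count: 0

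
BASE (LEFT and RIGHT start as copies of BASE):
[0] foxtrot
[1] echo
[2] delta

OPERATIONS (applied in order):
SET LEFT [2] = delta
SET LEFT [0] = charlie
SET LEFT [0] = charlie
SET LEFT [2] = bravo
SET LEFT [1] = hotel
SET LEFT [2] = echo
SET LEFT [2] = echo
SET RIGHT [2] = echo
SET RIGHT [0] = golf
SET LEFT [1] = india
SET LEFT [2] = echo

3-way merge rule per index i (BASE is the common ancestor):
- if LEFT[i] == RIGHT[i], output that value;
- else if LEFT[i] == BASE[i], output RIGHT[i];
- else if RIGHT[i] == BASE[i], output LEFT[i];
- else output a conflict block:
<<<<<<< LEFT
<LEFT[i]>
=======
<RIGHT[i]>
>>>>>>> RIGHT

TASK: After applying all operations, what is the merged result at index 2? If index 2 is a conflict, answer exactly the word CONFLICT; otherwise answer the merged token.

Final LEFT:  [charlie, india, echo]
Final RIGHT: [golf, echo, echo]
i=0: BASE=foxtrot L=charlie R=golf all differ -> CONFLICT
i=1: L=india, R=echo=BASE -> take LEFT -> india
i=2: L=echo R=echo -> agree -> echo
Index 2 -> echo

Answer: echo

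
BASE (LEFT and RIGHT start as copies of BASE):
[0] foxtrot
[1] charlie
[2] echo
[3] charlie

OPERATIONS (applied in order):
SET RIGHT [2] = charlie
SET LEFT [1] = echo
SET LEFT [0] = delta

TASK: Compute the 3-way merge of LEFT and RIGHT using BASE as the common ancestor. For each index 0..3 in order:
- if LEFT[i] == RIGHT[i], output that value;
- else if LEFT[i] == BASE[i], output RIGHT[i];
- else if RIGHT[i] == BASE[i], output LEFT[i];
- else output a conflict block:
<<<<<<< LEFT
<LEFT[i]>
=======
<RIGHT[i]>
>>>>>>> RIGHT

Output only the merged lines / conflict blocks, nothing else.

Final LEFT:  [delta, echo, echo, charlie]
Final RIGHT: [foxtrot, charlie, charlie, charlie]
i=0: L=delta, R=foxtrot=BASE -> take LEFT -> delta
i=1: L=echo, R=charlie=BASE -> take LEFT -> echo
i=2: L=echo=BASE, R=charlie -> take RIGHT -> charlie
i=3: L=charlie R=charlie -> agree -> charlie

Answer: delta
echo
charlie
charlie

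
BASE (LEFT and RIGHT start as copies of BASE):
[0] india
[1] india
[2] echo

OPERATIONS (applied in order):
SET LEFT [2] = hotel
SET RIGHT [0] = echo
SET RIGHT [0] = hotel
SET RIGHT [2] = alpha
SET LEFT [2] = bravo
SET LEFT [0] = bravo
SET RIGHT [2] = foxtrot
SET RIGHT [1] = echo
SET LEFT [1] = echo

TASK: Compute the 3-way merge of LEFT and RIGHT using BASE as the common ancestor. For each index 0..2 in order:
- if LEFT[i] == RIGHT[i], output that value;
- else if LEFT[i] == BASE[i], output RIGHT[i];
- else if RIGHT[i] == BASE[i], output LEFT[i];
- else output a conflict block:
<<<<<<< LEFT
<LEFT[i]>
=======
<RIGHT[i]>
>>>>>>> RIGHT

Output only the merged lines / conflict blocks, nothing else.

Answer: <<<<<<< LEFT
bravo
=======
hotel
>>>>>>> RIGHT
echo
<<<<<<< LEFT
bravo
=======
foxtrot
>>>>>>> RIGHT

Derivation:
Final LEFT:  [bravo, echo, bravo]
Final RIGHT: [hotel, echo, foxtrot]
i=0: BASE=india L=bravo R=hotel all differ -> CONFLICT
i=1: L=echo R=echo -> agree -> echo
i=2: BASE=echo L=bravo R=foxtrot all differ -> CONFLICT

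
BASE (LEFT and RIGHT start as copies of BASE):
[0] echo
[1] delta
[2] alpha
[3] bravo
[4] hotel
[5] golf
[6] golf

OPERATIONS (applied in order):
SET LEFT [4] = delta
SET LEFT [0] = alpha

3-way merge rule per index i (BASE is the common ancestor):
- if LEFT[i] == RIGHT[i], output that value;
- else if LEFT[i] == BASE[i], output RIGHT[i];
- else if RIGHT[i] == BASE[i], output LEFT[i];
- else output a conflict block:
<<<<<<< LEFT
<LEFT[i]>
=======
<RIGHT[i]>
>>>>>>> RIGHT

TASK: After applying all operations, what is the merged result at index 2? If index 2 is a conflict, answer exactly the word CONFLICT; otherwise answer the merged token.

Final LEFT:  [alpha, delta, alpha, bravo, delta, golf, golf]
Final RIGHT: [echo, delta, alpha, bravo, hotel, golf, golf]
i=0: L=alpha, R=echo=BASE -> take LEFT -> alpha
i=1: L=delta R=delta -> agree -> delta
i=2: L=alpha R=alpha -> agree -> alpha
i=3: L=bravo R=bravo -> agree -> bravo
i=4: L=delta, R=hotel=BASE -> take LEFT -> delta
i=5: L=golf R=golf -> agree -> golf
i=6: L=golf R=golf -> agree -> golf
Index 2 -> alpha

Answer: alpha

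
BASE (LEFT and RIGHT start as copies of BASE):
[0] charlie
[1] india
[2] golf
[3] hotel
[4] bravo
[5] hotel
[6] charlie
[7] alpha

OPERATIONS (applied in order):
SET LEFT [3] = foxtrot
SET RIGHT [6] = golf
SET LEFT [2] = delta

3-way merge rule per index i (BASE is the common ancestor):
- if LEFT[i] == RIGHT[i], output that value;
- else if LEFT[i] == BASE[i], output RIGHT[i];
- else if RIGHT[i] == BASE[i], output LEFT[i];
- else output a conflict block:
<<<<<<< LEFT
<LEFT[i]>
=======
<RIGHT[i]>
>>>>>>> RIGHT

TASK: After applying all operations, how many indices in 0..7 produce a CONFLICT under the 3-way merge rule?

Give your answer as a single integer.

Final LEFT:  [charlie, india, delta, foxtrot, bravo, hotel, charlie, alpha]
Final RIGHT: [charlie, india, golf, hotel, bravo, hotel, golf, alpha]
i=0: L=charlie R=charlie -> agree -> charlie
i=1: L=india R=india -> agree -> india
i=2: L=delta, R=golf=BASE -> take LEFT -> delta
i=3: L=foxtrot, R=hotel=BASE -> take LEFT -> foxtrot
i=4: L=bravo R=bravo -> agree -> bravo
i=5: L=hotel R=hotel -> agree -> hotel
i=6: L=charlie=BASE, R=golf -> take RIGHT -> golf
i=7: L=alpha R=alpha -> agree -> alpha
Conflict count: 0

Answer: 0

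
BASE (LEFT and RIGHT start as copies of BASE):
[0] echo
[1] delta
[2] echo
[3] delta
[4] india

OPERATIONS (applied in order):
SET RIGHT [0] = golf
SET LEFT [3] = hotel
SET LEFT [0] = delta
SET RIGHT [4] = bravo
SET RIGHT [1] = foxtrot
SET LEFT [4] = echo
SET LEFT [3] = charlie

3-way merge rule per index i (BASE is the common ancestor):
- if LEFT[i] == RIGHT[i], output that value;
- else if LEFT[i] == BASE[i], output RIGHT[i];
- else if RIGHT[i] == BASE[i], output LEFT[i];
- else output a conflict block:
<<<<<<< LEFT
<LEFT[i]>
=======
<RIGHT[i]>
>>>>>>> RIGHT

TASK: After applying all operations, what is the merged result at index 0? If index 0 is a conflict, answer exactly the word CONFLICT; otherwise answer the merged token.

Final LEFT:  [delta, delta, echo, charlie, echo]
Final RIGHT: [golf, foxtrot, echo, delta, bravo]
i=0: BASE=echo L=delta R=golf all differ -> CONFLICT
i=1: L=delta=BASE, R=foxtrot -> take RIGHT -> foxtrot
i=2: L=echo R=echo -> agree -> echo
i=3: L=charlie, R=delta=BASE -> take LEFT -> charlie
i=4: BASE=india L=echo R=bravo all differ -> CONFLICT
Index 0 -> CONFLICT

Answer: CONFLICT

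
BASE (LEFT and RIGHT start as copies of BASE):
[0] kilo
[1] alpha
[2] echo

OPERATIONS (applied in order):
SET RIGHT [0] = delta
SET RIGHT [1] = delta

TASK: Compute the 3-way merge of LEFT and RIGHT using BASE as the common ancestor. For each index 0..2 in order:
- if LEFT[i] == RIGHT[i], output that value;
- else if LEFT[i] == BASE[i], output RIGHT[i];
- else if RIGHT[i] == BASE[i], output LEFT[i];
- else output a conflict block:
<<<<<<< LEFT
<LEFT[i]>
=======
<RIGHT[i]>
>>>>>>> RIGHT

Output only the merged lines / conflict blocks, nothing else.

Answer: delta
delta
echo

Derivation:
Final LEFT:  [kilo, alpha, echo]
Final RIGHT: [delta, delta, echo]
i=0: L=kilo=BASE, R=delta -> take RIGHT -> delta
i=1: L=alpha=BASE, R=delta -> take RIGHT -> delta
i=2: L=echo R=echo -> agree -> echo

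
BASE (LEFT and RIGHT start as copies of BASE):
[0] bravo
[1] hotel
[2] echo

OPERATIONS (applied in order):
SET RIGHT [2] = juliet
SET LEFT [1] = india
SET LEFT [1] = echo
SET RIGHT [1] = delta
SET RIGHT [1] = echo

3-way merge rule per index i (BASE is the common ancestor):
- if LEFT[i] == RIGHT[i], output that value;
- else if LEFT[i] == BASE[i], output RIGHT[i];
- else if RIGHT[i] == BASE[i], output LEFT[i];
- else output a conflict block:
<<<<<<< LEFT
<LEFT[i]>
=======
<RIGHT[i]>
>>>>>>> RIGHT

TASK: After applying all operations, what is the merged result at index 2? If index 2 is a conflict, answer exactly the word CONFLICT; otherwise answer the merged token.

Final LEFT:  [bravo, echo, echo]
Final RIGHT: [bravo, echo, juliet]
i=0: L=bravo R=bravo -> agree -> bravo
i=1: L=echo R=echo -> agree -> echo
i=2: L=echo=BASE, R=juliet -> take RIGHT -> juliet
Index 2 -> juliet

Answer: juliet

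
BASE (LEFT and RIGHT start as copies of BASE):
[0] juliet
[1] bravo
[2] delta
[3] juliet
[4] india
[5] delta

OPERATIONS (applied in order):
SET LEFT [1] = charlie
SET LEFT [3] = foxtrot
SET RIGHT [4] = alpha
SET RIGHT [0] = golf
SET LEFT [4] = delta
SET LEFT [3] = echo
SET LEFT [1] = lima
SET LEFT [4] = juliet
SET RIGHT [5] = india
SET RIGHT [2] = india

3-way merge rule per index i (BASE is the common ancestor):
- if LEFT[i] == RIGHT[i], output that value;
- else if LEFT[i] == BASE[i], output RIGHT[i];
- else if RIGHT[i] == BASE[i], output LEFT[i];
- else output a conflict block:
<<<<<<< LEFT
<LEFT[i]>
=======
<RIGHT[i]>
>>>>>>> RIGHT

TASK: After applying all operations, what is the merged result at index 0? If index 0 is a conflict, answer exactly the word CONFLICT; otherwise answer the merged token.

Final LEFT:  [juliet, lima, delta, echo, juliet, delta]
Final RIGHT: [golf, bravo, india, juliet, alpha, india]
i=0: L=juliet=BASE, R=golf -> take RIGHT -> golf
i=1: L=lima, R=bravo=BASE -> take LEFT -> lima
i=2: L=delta=BASE, R=india -> take RIGHT -> india
i=3: L=echo, R=juliet=BASE -> take LEFT -> echo
i=4: BASE=india L=juliet R=alpha all differ -> CONFLICT
i=5: L=delta=BASE, R=india -> take RIGHT -> india
Index 0 -> golf

Answer: golf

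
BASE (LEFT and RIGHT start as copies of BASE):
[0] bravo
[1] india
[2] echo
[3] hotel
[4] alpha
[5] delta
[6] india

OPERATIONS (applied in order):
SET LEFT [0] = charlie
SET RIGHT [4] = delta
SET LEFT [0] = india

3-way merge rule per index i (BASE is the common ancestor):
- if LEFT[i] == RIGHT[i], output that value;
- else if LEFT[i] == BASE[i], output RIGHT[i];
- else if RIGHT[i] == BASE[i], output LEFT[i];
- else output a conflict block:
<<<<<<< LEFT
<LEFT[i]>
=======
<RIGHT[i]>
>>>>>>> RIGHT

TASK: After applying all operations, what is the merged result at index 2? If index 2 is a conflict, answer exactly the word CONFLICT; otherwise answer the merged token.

Final LEFT:  [india, india, echo, hotel, alpha, delta, india]
Final RIGHT: [bravo, india, echo, hotel, delta, delta, india]
i=0: L=india, R=bravo=BASE -> take LEFT -> india
i=1: L=india R=india -> agree -> india
i=2: L=echo R=echo -> agree -> echo
i=3: L=hotel R=hotel -> agree -> hotel
i=4: L=alpha=BASE, R=delta -> take RIGHT -> delta
i=5: L=delta R=delta -> agree -> delta
i=6: L=india R=india -> agree -> india
Index 2 -> echo

Answer: echo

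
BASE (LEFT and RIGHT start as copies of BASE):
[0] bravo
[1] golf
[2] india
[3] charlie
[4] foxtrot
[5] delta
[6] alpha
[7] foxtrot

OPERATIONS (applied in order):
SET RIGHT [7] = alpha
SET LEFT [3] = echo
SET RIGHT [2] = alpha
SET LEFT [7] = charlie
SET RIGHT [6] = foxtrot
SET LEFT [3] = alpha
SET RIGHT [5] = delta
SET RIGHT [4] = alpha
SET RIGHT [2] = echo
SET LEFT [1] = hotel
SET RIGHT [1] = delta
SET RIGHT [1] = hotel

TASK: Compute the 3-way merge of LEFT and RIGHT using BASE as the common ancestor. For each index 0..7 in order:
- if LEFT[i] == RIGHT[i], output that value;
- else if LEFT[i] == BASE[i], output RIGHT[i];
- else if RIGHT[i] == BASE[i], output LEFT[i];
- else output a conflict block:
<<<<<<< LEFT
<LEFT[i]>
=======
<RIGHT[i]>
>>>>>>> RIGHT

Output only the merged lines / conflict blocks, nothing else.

Final LEFT:  [bravo, hotel, india, alpha, foxtrot, delta, alpha, charlie]
Final RIGHT: [bravo, hotel, echo, charlie, alpha, delta, foxtrot, alpha]
i=0: L=bravo R=bravo -> agree -> bravo
i=1: L=hotel R=hotel -> agree -> hotel
i=2: L=india=BASE, R=echo -> take RIGHT -> echo
i=3: L=alpha, R=charlie=BASE -> take LEFT -> alpha
i=4: L=foxtrot=BASE, R=alpha -> take RIGHT -> alpha
i=5: L=delta R=delta -> agree -> delta
i=6: L=alpha=BASE, R=foxtrot -> take RIGHT -> foxtrot
i=7: BASE=foxtrot L=charlie R=alpha all differ -> CONFLICT

Answer: bravo
hotel
echo
alpha
alpha
delta
foxtrot
<<<<<<< LEFT
charlie
=======
alpha
>>>>>>> RIGHT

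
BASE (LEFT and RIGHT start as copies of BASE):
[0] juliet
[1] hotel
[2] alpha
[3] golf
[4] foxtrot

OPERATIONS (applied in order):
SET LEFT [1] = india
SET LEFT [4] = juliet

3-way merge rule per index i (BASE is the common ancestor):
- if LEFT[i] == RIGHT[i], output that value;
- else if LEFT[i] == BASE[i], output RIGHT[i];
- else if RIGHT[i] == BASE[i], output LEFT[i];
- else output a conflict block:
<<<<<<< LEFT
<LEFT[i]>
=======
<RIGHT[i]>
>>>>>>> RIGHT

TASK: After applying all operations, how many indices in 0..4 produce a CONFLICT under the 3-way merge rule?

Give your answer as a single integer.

Answer: 0

Derivation:
Final LEFT:  [juliet, india, alpha, golf, juliet]
Final RIGHT: [juliet, hotel, alpha, golf, foxtrot]
i=0: L=juliet R=juliet -> agree -> juliet
i=1: L=india, R=hotel=BASE -> take LEFT -> india
i=2: L=alpha R=alpha -> agree -> alpha
i=3: L=golf R=golf -> agree -> golf
i=4: L=juliet, R=foxtrot=BASE -> take LEFT -> juliet
Conflict count: 0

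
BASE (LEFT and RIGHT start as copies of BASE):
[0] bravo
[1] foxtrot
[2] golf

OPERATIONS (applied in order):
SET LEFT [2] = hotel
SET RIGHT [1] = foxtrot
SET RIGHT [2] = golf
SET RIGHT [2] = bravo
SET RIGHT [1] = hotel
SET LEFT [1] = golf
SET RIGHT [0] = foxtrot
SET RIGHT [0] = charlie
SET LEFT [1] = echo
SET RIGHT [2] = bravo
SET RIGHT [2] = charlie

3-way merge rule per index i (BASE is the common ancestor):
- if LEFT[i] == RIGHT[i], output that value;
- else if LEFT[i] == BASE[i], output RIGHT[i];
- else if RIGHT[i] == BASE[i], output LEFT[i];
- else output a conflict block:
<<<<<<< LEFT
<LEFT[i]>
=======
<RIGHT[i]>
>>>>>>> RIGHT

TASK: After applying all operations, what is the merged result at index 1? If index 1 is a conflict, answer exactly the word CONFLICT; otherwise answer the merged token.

Answer: CONFLICT

Derivation:
Final LEFT:  [bravo, echo, hotel]
Final RIGHT: [charlie, hotel, charlie]
i=0: L=bravo=BASE, R=charlie -> take RIGHT -> charlie
i=1: BASE=foxtrot L=echo R=hotel all differ -> CONFLICT
i=2: BASE=golf L=hotel R=charlie all differ -> CONFLICT
Index 1 -> CONFLICT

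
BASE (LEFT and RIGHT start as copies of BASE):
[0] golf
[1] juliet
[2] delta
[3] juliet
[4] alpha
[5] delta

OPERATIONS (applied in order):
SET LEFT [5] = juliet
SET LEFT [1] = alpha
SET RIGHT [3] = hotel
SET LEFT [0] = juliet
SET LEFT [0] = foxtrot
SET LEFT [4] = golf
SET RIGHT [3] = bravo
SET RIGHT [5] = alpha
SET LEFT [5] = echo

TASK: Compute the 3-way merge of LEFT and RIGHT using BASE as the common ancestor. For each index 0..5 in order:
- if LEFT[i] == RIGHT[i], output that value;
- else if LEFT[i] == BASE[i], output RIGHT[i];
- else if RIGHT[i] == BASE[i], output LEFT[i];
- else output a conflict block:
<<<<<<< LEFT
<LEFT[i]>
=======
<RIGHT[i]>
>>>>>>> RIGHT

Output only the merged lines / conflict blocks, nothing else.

Final LEFT:  [foxtrot, alpha, delta, juliet, golf, echo]
Final RIGHT: [golf, juliet, delta, bravo, alpha, alpha]
i=0: L=foxtrot, R=golf=BASE -> take LEFT -> foxtrot
i=1: L=alpha, R=juliet=BASE -> take LEFT -> alpha
i=2: L=delta R=delta -> agree -> delta
i=3: L=juliet=BASE, R=bravo -> take RIGHT -> bravo
i=4: L=golf, R=alpha=BASE -> take LEFT -> golf
i=5: BASE=delta L=echo R=alpha all differ -> CONFLICT

Answer: foxtrot
alpha
delta
bravo
golf
<<<<<<< LEFT
echo
=======
alpha
>>>>>>> RIGHT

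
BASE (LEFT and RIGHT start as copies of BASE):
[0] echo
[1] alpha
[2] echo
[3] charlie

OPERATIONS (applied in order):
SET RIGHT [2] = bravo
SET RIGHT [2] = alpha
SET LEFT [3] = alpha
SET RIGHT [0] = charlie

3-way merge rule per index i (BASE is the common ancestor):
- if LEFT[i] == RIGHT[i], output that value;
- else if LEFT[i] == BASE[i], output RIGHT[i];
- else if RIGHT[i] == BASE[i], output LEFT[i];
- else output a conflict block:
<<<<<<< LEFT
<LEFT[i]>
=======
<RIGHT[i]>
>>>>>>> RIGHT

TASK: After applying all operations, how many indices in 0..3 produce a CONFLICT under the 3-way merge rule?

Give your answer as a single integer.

Final LEFT:  [echo, alpha, echo, alpha]
Final RIGHT: [charlie, alpha, alpha, charlie]
i=0: L=echo=BASE, R=charlie -> take RIGHT -> charlie
i=1: L=alpha R=alpha -> agree -> alpha
i=2: L=echo=BASE, R=alpha -> take RIGHT -> alpha
i=3: L=alpha, R=charlie=BASE -> take LEFT -> alpha
Conflict count: 0

Answer: 0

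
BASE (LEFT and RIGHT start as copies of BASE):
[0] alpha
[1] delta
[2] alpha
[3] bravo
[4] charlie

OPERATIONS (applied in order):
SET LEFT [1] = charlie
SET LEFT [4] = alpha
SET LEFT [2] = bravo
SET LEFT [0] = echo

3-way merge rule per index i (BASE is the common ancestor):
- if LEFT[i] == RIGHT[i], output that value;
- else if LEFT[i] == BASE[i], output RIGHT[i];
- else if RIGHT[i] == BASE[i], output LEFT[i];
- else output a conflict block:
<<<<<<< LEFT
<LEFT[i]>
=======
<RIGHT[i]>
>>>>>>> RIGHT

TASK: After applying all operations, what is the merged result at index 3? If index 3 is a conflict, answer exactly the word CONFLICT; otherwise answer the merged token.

Final LEFT:  [echo, charlie, bravo, bravo, alpha]
Final RIGHT: [alpha, delta, alpha, bravo, charlie]
i=0: L=echo, R=alpha=BASE -> take LEFT -> echo
i=1: L=charlie, R=delta=BASE -> take LEFT -> charlie
i=2: L=bravo, R=alpha=BASE -> take LEFT -> bravo
i=3: L=bravo R=bravo -> agree -> bravo
i=4: L=alpha, R=charlie=BASE -> take LEFT -> alpha
Index 3 -> bravo

Answer: bravo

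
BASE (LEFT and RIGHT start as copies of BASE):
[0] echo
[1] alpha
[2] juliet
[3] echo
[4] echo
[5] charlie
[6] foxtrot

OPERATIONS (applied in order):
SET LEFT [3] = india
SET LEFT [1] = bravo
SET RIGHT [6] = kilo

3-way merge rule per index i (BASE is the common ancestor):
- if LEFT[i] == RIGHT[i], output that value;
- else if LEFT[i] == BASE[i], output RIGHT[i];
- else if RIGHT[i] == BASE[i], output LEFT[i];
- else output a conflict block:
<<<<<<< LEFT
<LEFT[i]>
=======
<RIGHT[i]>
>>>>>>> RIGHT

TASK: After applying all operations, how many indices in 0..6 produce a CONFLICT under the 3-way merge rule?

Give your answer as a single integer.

Final LEFT:  [echo, bravo, juliet, india, echo, charlie, foxtrot]
Final RIGHT: [echo, alpha, juliet, echo, echo, charlie, kilo]
i=0: L=echo R=echo -> agree -> echo
i=1: L=bravo, R=alpha=BASE -> take LEFT -> bravo
i=2: L=juliet R=juliet -> agree -> juliet
i=3: L=india, R=echo=BASE -> take LEFT -> india
i=4: L=echo R=echo -> agree -> echo
i=5: L=charlie R=charlie -> agree -> charlie
i=6: L=foxtrot=BASE, R=kilo -> take RIGHT -> kilo
Conflict count: 0

Answer: 0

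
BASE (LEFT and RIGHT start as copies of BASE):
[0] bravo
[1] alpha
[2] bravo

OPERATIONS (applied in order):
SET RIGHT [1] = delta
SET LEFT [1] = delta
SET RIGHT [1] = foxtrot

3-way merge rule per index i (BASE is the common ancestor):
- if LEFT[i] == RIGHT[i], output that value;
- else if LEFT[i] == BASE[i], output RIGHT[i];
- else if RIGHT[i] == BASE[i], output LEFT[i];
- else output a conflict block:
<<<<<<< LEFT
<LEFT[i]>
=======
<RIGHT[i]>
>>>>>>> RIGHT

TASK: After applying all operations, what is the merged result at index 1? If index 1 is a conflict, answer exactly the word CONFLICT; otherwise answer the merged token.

Final LEFT:  [bravo, delta, bravo]
Final RIGHT: [bravo, foxtrot, bravo]
i=0: L=bravo R=bravo -> agree -> bravo
i=1: BASE=alpha L=delta R=foxtrot all differ -> CONFLICT
i=2: L=bravo R=bravo -> agree -> bravo
Index 1 -> CONFLICT

Answer: CONFLICT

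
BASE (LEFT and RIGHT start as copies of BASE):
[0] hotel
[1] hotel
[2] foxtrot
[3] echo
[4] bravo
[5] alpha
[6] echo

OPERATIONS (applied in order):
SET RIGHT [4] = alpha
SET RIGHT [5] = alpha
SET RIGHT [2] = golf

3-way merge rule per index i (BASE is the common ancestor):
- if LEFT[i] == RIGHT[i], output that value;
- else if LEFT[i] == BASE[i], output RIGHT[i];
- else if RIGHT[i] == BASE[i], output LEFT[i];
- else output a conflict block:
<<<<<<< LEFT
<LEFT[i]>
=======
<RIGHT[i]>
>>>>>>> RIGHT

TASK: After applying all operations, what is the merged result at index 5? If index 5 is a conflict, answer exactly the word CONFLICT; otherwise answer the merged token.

Final LEFT:  [hotel, hotel, foxtrot, echo, bravo, alpha, echo]
Final RIGHT: [hotel, hotel, golf, echo, alpha, alpha, echo]
i=0: L=hotel R=hotel -> agree -> hotel
i=1: L=hotel R=hotel -> agree -> hotel
i=2: L=foxtrot=BASE, R=golf -> take RIGHT -> golf
i=3: L=echo R=echo -> agree -> echo
i=4: L=bravo=BASE, R=alpha -> take RIGHT -> alpha
i=5: L=alpha R=alpha -> agree -> alpha
i=6: L=echo R=echo -> agree -> echo
Index 5 -> alpha

Answer: alpha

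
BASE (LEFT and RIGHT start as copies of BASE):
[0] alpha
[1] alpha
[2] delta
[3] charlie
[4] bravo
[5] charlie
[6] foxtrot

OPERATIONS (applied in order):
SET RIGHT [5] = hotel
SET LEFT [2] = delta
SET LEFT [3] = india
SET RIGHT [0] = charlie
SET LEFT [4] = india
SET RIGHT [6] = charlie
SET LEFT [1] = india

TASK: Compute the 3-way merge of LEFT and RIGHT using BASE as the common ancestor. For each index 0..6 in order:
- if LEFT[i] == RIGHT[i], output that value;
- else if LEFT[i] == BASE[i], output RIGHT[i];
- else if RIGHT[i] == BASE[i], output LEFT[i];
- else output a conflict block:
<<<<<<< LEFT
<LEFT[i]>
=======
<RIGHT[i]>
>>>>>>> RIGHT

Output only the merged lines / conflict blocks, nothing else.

Final LEFT:  [alpha, india, delta, india, india, charlie, foxtrot]
Final RIGHT: [charlie, alpha, delta, charlie, bravo, hotel, charlie]
i=0: L=alpha=BASE, R=charlie -> take RIGHT -> charlie
i=1: L=india, R=alpha=BASE -> take LEFT -> india
i=2: L=delta R=delta -> agree -> delta
i=3: L=india, R=charlie=BASE -> take LEFT -> india
i=4: L=india, R=bravo=BASE -> take LEFT -> india
i=5: L=charlie=BASE, R=hotel -> take RIGHT -> hotel
i=6: L=foxtrot=BASE, R=charlie -> take RIGHT -> charlie

Answer: charlie
india
delta
india
india
hotel
charlie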